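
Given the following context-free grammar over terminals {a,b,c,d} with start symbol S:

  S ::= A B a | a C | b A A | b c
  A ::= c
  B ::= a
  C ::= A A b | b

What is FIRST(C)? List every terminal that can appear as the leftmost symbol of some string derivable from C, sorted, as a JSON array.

Compute FIRST by fixpoint:
[1]
  A via A→c: +{c}
  B via B→a: +{a}
  C via C→A A b: +{c}
  C via C→b: +{b}
  S via S→A B a: +{c}
  S via S→a C: +{a}
  S via S→b A A: +{b}
  S: {a,b,c}  A: {c}  B: {a}  C: {b,c}
[2] — fixpoint
  S: {a,b,c}  A: {c}  B: {a}  C: {b,c}

FIRST(C) = ["b", "c"]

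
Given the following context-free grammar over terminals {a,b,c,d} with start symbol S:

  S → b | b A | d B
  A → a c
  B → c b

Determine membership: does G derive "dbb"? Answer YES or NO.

CNF form of G:
  S -> T2 A | T3 B | b
  A -> T0 T1
  B -> T1 T2
  T0 -> a
  T1 -> c
  T2 -> b
  T3 -> d

Fill CYK table bottom-up:
  [0..0]={T3}  "d"  orig:{}
  [1..1]={S,T2}  "b"  orig:{S}
  [2..2]={S,T2}  "b"  orig:{S}
  [0..1]=∅  "db"
  [1..2]=∅  "bb"
  [0..2]=∅  "dbb"

S ∉ T[0,2] ⇒ NO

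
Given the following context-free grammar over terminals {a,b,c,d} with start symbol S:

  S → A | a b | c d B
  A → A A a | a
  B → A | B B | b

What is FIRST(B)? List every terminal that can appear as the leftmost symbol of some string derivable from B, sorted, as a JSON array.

FIRST sets, iterate to fixpoint:
[1]
  A via A→a: +{a}
  B via B→A: +{a}
  B via B→b: +{b}
  S via S→A: +{a}
  S via S→c d B: +{c}
  FIRST[S]={a,c}  FIRST[A]={a}  FIRST[B]={a,b}
[2] — fixpoint
  FIRST[S]={a,c}  FIRST[A]={a}  FIRST[B]={a,b}

FIRST(B) = ["a", "b"]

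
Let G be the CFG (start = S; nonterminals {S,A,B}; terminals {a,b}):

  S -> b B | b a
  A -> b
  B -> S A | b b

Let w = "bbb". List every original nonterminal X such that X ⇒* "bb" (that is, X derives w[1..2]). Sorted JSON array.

Convert to CNF:
  S -> T0 B | T0 T1
  A -> b
  B -> S A | T0 T0
  T0 -> b
  T1 -> a

Fill CYK table bottom-up, restricted to cells inside w[1..2]:
  [1..1]={A,T0}  "b"  orig:{A}
  [2..2]={A,T0}  "b"  orig:{A}
  [1..2]={B}  "bb"

Original NTs in T[1,2] deriving "bb": ["B"]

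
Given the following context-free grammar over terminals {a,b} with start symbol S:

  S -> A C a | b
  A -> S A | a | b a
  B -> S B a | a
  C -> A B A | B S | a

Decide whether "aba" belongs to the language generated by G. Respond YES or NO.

CNF form of G:
  S -> A X4 | b
  A -> S A | T0 T1 | a
  B -> S X2 | a
  C -> A X3 | B S | a
  T0 -> b
  T1 -> a
  X2 -> B T1
  X3 -> B A
  X4 -> C T1

Fill CYK table bottom-up:
  T[0,0] 'a' = {A,B,C,T1}  orig:{A,B,C}
  T[1,1] 'b' = {S,T0}  orig:{S}
  T[2,2] 'a' = {A,B,C,T1}  orig:{A,B,C}
  T[0,1] 'ab' = {C}
  T[1,2] 'ba' = {A}
  T[0,2] 'aba' = {X3,X4}  orig:{}

S ∉ T[0,2] ⇒ NO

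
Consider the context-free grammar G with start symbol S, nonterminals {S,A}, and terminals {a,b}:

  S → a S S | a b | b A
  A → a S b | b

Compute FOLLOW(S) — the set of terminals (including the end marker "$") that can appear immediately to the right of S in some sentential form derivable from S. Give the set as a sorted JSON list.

Compute FIRST by fixpoint:
pass 1:
  A via A→a S b: +{a}
  A via A→b: +{b}
  S via S→a S S: +{a}
  S via S→b A: +{b}
  FIRST[S]={a,b}  FIRST[A]={a,b}
pass 2: (no change)
  FIRST[S]={a,b}  FIRST[A]={a,b}

Compute FOLLOW by fixpoint:
seed FOLLOW(S) with $
pass 1:
  A→a S b: FOLLOW(S) ⊇ FIRST(b) = {b}; new: +{b}
  S→a S S: FOLLOW(S) ⊇ FIRST(S) = {a,b}; new: +{a}
  S→b A: FOLLOW(A) ⊇ FOLLOW(S) ⊇ {$,a,b}; new: +{$,a,b}
  FOLLOW[S]={$,a,b}  FOLLOW[A]={$,a,b}
pass 2: — fixpoint
  FOLLOW[S]={$,a,b}  FOLLOW[A]={$,a,b}

FOLLOW(S) = ["$", "a", "b"]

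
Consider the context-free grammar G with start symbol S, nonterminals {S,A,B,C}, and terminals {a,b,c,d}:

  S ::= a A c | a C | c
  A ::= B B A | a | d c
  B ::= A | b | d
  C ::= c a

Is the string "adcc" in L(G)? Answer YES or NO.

CNF form of G:
  S -> T2 C | T2 X5 | c
  A -> B X3 | T0 T1 | a
  B -> B X4 | T0 T1 | a | b | d
  C -> T1 T2
  T0 -> d
  T1 -> c
  T2 -> a
  X3 -> B A
  X4 -> B A
  X5 -> A T1

Fill CYK table bottom-up:
  [0..0]={A,B,T2}  "a"  orig:{A,B}
  [1..1]={B,T0}  "d"  orig:{B}
  [2..2]={S,T1}  "c"  orig:{S}
  [3..3]={S,T1}  "c"  orig:{S}
  [0..1]=∅  "ad"
  [1..2]={A,B}  "dc"
  [2..3]=∅  "cc"
  [0..2]={X3,X4}  "adc"  orig:{}
  [1..3]={X5}  "dcc"  orig:{}
  [0..3]={S}  "adcc"

S ∈ T[0,3] ⇒ YES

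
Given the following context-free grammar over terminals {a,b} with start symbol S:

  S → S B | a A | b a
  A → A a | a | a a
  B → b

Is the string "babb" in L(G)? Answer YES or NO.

Convert to CNF:
  S -> S B | T0 A | T1 T0
  A -> A T0 | T0 T0 | a
  B -> b
  T0 -> a
  T1 -> b

CYK fill:
  T[0,0] 'b' = {B,T1}  orig:{B}
  T[1,1] 'a' = {A,T0}  orig:{A}
  T[2,2] 'b' = {B,T1}  orig:{B}
  T[3,3] 'b' = {B,T1}  orig:{B}
  T[0,1] 'ba' = {S}
  T[1,2] 'ab' = ∅
  T[2,3] 'bb' = ∅
  T[0,2] 'bab' = {S}
  T[1,3] 'abb' = ∅
  T[0,3] 'babb' = {S}

S ∈ T[0,3] ⇒ YES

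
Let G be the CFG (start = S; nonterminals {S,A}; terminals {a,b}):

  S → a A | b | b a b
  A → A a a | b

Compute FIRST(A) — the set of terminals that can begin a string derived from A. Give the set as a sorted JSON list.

FIRST iteration:
iter 1:
  A via A→b: +{b}
  S via S→a A: +{a}
  S via S→b: +{b}
  FIRST[S]={a,b}  FIRST[A]={b}
iter 2: (no change)
  FIRST[S]={a,b}  FIRST[A]={b}

FIRST(A) = ["b"]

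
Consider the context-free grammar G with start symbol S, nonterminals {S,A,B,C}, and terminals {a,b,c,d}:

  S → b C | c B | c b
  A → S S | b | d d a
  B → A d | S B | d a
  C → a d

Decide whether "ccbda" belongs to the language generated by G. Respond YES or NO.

CNF form of G:
  S -> T2 C | T3 B | T3 T2
  A -> S S | T0 X4 | b
  B -> A T0 | S B | T0 T1
  C -> T1 T0
  T0 -> d
  T1 -> a
  T2 -> b
  T3 -> c
  X4 -> T0 T1

CYK table (by increasing span):
  T[0,0] 'c' = {T3}  orig:{}
  T[1,1] 'c' = {T3}  orig:{}
  T[2,2] 'b' = {A,T2}  orig:{A}
  T[3,3] 'd' = {T0}  orig:{}
  T[4,4] 'a' = {T1}  orig:{}
  T[0,1] 'cc' = ∅
  T[1,2] 'cb' = {S}
  T[2,3] 'bd' = {B}
  T[3,4] 'da' = {B,X4}  orig:{B}
  T[0,2] 'ccb' = ∅
  T[1,3] 'cbd' = {S}
  T[2,4] 'bda' = ∅
  T[0,3] 'ccbd' = ∅
  T[1,4] 'cbda' = {B}
  T[0,4] 'ccbda' = {S}

S ∈ T[0,4] ⇒ YES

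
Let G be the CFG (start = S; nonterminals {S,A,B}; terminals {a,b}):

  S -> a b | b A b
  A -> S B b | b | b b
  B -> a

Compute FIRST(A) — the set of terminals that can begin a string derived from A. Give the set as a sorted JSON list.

Compute FIRST by fixpoint:
pass 1:
  A via A→b: +{b}
  B via B→a: +{a}
  S via S→a b: +{a}
  S via S→b A b: +{b}
  FIRST(S)={a,b}  FIRST(A)={b}  FIRST(B)={a}
pass 2:
  A via A→S B b: +{a}
  FIRST(S)={a,b}  FIRST(A)={a,b}  FIRST(B)={a}
pass 3: done
  FIRST(S)={a,b}  FIRST(A)={a,b}  FIRST(B)={a}

FIRST(A) = ["a", "b"]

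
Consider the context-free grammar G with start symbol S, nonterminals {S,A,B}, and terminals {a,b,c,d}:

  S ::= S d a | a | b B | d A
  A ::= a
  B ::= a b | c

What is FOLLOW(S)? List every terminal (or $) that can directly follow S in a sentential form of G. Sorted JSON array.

Compute FIRST by fixpoint:
round 1:
  A via A→a: +{a}
  B via B→a b: +{a}
  B via B→c: +{c}
  S via S→a: +{a}
  S via S→b B: +{b}
  S via S→d A: +{d}
  FIRST(S)={a,b,d}  FIRST(A)={a}  FIRST(B)={a,c}
round 2: done
  FIRST(S)={a,b,d}  FIRST(A)={a}  FIRST(B)={a,c}

FOLLOW sets:
FOLLOW(S) := {$}
pass 1:
  S→S d a: FOLLOW(S) ⊇ FIRST(d) = {d}; new: +{d}
  S→b B: FOLLOW(B) ⊇ FOLLOW(S) ⊇ {$,d}; new: +{$,d}
  S→d A: FOLLOW(A) ⊇ FOLLOW(S) ⊇ {$,d}; new: +{$,d}
  S: {$,d}  A: {$,d}  B: {$,d}
pass 2: (no change)
  S: {$,d}  A: {$,d}  B: {$,d}

FOLLOW(S) = ["$", "d"]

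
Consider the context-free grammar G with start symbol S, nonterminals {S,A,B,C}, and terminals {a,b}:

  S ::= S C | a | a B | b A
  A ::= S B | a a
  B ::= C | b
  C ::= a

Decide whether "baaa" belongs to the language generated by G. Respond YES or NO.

Convert to CNF:
  S -> S C | T0 B | T1 A | a
  A -> S B | T0 T0
  B -> a | b
  C -> a
  T0 -> a
  T1 -> b

CYK fill:
  [0..0]={B,T1}  "b"  orig:{B}
  [1..1]={B,C,S,T0}  "a"  orig:{B,C,S}
  [2..2]={B,C,S,T0}  "a"  orig:{B,C,S}
  [3..3]={B,C,S,T0}  "a"  orig:{B,C,S}
  [0..1]=∅  "ba"
  [1..2]={A,S}  "aa"
  [2..3]={A,S}  "aa"
  [0..2]={S}  "baa"
  [1..3]={A,S}  "aaa"
  [0..3]={A,S}  "baaa"

S ∈ T[0,3] ⇒ YES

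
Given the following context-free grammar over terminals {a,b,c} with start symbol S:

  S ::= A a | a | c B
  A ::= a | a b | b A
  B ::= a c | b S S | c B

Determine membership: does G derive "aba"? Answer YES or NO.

Convert to CNF:
  S -> A T0 | T2 B | a
  A -> T0 T1 | T1 A | a
  B -> T0 T2 | T1 X3 | T2 B
  T0 -> a
  T1 -> b
  T2 -> c
  X3 -> S S

CYK table (by increasing span):
  T[0,0] 'a' = {A,S,T0}  orig:{A,S}
  T[1,1] 'b' = {T1}  orig:{}
  T[2,2] 'a' = {A,S,T0}  orig:{A,S}
  T[0,1] 'ab' = {A}
  T[1,2] 'ba' = {A}
  T[0,2] 'aba' = {S}

S ∈ T[0,2] ⇒ YES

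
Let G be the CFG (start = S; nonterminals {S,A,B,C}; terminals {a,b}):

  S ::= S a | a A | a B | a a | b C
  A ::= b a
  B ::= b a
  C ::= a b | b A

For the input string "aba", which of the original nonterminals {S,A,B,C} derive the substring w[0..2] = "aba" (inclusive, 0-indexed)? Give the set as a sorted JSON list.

Convert to CNF:
  S -> S T1 | T0 C | T1 A | T1 B | T1 T1
  A -> T0 T1
  B -> T0 T1
  C -> T0 A | T1 T0
  T0 -> b
  T1 -> a

Fill CYK table bottom-up — only the sub-triangle for w[0..2]:
  T[0,0] 'a' = {T1}  orig:{}
  T[1,1] 'b' = {T0}  orig:{}
  T[2,2] 'a' = {T1}  orig:{}
  T[0,1] 'ab' = {C}
  T[1,2] 'ba' = {A,B}
  T[0,2] 'aba' = {S}

Original NTs in T[0,2] deriving "aba": ["S"]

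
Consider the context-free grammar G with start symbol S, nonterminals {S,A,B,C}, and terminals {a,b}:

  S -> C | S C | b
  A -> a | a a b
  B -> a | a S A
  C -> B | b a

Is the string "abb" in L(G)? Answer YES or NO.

Convert to CNF:
  S -> S C | T0 X5 | T1 T0 | a | b
  A -> T0 X2 | a
  B -> T0 X3 | a
  C -> T0 X4 | T1 T0 | a
  T0 -> a
  T1 -> b
  X2 -> T0 T1
  X3 -> S A
  X4 -> S A
  X5 -> S A

CYK fill:
  T[0,0] 'a' = {A,B,C,S,T0}  orig:{A,B,C,S}
  T[1,1] 'b' = {S,T1}  orig:{S}
  T[2,2] 'b' = {S,T1}  orig:{S}
  T[0,1] 'ab' = {X2}  orig:{}
  T[1,2] 'bb' = ∅
  T[0,2] 'abb' = ∅

S ∉ T[0,2] ⇒ NO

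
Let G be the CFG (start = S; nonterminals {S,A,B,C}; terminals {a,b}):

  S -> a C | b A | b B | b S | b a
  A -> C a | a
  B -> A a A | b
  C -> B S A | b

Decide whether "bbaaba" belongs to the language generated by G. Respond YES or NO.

CNF form of G:
  S -> T0 C | T1 A | T1 B | T1 S | T1 T0
  A -> C T0 | a
  B -> A X2 | b
  C -> B X3 | b
  T0 -> a
  T1 -> b
  X2 -> T0 A
  X3 -> S A

CYK table (by increasing span):
  T[0,0] 'b' = {B,C,T1}  orig:{B,C}
  T[1,1] 'b' = {B,C,T1}  orig:{B,C}
  T[2,2] 'a' = {A,T0}  orig:{A}
  T[3,3] 'a' = {A,T0}  orig:{A}
  T[4,4] 'b' = {B,C,T1}  orig:{B,C}
  T[5,5] 'a' = {A,T0}  orig:{A}
  T[0,1] 'bb' = {S}
  T[1,2] 'ba' = {A,S}
  T[2,3] 'aa' = {X2}  orig:{}
  T[3,4] 'ab' = {S}
  T[4,5] 'ba' = {A,S}
  T[0,2] 'bba' = {S,X3}  orig:{S}
  T[1,3] 'baa' = {X3}  orig:{}
  T[2,4] 'aab' = ∅
  T[3,5] 'aba' = {X2,X3}  orig:{}
  T[0,3] 'bbaa' = {C,X3}  orig:{C}
  T[1,4] 'baab' = ∅
  T[2,5] 'aaba' = {B}
  T[0,4] 'bbaab' = ∅
  T[1,5] 'baaba' = {B,S}
  T[0,5] 'bbaaba' = {S}

S ∈ T[0,5] ⇒ YES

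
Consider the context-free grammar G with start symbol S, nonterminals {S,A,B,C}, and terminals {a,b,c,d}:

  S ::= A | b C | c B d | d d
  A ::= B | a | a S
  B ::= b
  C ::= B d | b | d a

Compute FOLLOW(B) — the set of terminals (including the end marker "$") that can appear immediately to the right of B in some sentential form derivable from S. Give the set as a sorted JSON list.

FIRST iteration:
pass 1:
  A via A→a: +{a}
  B via B→b: +{b}
  C via C→B d: +{b}
  C via C→d a: +{d}
  S via S→A: +{a}
  S via S→b C: +{b}
  S via S→c B d: +{c}
  S via S→d d: +{d}
  FIRST(S)={a,b,c,d}  FIRST(A)={a}  FIRST(B)={b}  FIRST(C)={b,d}
pass 2:
  A via A→B: +{b}
  FIRST(S)={a,b,c,d}  FIRST(A)={a,b}  FIRST(B)={b}  FIRST(C)={b,d}
pass 3: — fixpoint
  FIRST(S)={a,b,c,d}  FIRST(A)={a,b}  FIRST(B)={b}  FIRST(C)={b,d}

FOLLOW iteration:
seed FOLLOW(S) with $
iter 1:
  C→B d: FOLLOW(B) ⊇ FIRST(d) = {d}; new: +{d}
  S→A: FOLLOW(A) ⊇ FOLLOW(S) ⊇ {$}; new: +{$}
  S→b C: FOLLOW(C) ⊇ FOLLOW(S) ⊇ {$}; new: +{$}
  FOLLOW[S]={$}  FOLLOW[A]={$}  FOLLOW[B]={d}  FOLLOW[C]={$}
iter 2:
  A→B: FOLLOW(B) ⊇ FOLLOW(A) ⊇ {$}; new: +{$}
  FOLLOW[S]={$}  FOLLOW[A]={$}  FOLLOW[B]={$,d}  FOLLOW[C]={$}
iter 3: done
  FOLLOW[S]={$}  FOLLOW[A]={$}  FOLLOW[B]={$,d}  FOLLOW[C]={$}

FOLLOW(B) = ["$", "d"]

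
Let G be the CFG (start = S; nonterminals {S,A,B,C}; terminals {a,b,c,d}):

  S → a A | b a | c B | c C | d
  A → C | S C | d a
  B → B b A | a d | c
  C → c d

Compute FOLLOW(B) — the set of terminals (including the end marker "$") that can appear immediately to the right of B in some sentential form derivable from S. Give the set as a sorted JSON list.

Compute FIRST by fixpoint:
round 1:
  A via A→d a: +{d}
  B via B→a d: +{a}
  B via B→c: +{c}
  C via C→c d: +{c}
  S via S→a A: +{a}
  S via S→b a: +{b}
  S via S→c B: +{c}
  S via S→d: +{d}
  FIRST(S)={a,b,c,d}  FIRST(A)={d}  FIRST(B)={a,c}  FIRST(C)={c}
round 2:
  A via A→C: +{c}
  A via A→S C: +{a,b}
  FIRST(S)={a,b,c,d}  FIRST(A)={a,b,c,d}  FIRST(B)={a,c}  FIRST(C)={c}
round 3: done
  FIRST(S)={a,b,c,d}  FIRST(A)={a,b,c,d}  FIRST(B)={a,c}  FIRST(C)={c}

FOLLOW sets:
FOLLOW(S) := {$}
[1]
  A→S C: FOLLOW(S) ⊇ FIRST(C) = {c}; new: +{c}
  B→B b A: FOLLOW(B) ⊇ FIRST(b) = {b}; new: +{b}
  B→B b A: FOLLOW(A) ⊇ FOLLOW(B) ⊇ {b}; new: +{b}
  S→a A: FOLLOW(A) ⊇ FOLLOW(S) ⊇ {$,c}; new: +{$,c}
  S→c B: FOLLOW(B) ⊇ FOLLOW(S) ⊇ {$,c}; new: +{$,c}
  S→c C: FOLLOW(C) ⊇ FOLLOW(S) ⊇ {$,c}; new: +{$,c}
  S: {$,c}  A: {$,b,c}  B: {$,b,c}  C: {$,c}
[2]
  A→C: FOLLOW(C) ⊇ FOLLOW(A) ⊇ {$,b,c}; new: +{b}
  S: {$,c}  A: {$,b,c}  B: {$,b,c}  C: {$,b,c}
[3] — fixpoint
  S: {$,c}  A: {$,b,c}  B: {$,b,c}  C: {$,b,c}

FOLLOW(B) = ["$", "b", "c"]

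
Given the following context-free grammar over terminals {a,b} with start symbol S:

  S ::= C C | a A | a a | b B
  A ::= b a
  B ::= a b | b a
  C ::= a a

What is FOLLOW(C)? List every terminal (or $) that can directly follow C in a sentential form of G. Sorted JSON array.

FIRST sets, iterate to fixpoint:
iter 1:
  A via A→b a: +{b}
  B via B→a b: +{a}
  B via B→b a: +{b}
  C via C→a a: +{a}
  S via S→C C: +{a}
  S via S→b B: +{b}
  S: {a,b}  A: {b}  B: {a,b}  C: {a}
iter 2: done
  S: {a,b}  A: {b}  B: {a,b}  C: {a}

FOLLOW sets:
FOLLOW(S) := {$}
round 1:
  S→C C: FOLLOW(C) ⊇ FIRST(C) = {a}; new: +{a}
  S→C C: FOLLOW(C) ⊇ FOLLOW(S) ⊇ {$}; new: +{$}
  S→a A: FOLLOW(A) ⊇ FOLLOW(S) ⊇ {$}; new: +{$}
  S→b B: FOLLOW(B) ⊇ FOLLOW(S) ⊇ {$}; new: +{$}
  FOLLOW[S]={$}  FOLLOW[A]={$}  FOLLOW[B]={$}  FOLLOW[C]={$,a}
round 2: — fixpoint
  FOLLOW[S]={$}  FOLLOW[A]={$}  FOLLOW[B]={$}  FOLLOW[C]={$,a}

FOLLOW(C) = ["$", "a"]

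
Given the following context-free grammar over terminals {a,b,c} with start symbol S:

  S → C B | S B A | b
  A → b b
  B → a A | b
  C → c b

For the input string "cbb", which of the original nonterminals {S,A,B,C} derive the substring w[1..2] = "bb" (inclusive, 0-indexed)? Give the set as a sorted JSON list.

CNF form of G:
  S -> C B | S X3 | b
  A -> T0 T0
  B -> T1 A | b
  C -> T2 T0
  T0 -> b
  T1 -> a
  T2 -> c
  X3 -> B A

CYK fill — only the sub-triangle for w[1..2]:
  cell(1,1) b: {B,S,T0}  orig:{B,S}
  cell(2,2) b: {B,S,T0}  orig:{B,S}
  cell(1,2) bb: {A}

Original NTs in T[1,2] deriving "bb": ["A"]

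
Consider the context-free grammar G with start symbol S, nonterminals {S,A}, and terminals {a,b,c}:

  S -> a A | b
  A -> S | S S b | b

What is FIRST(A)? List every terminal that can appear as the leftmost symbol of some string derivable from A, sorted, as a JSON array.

Compute FIRST by fixpoint:
pass 1:
  A via A→b: +{b}
  S via S→a A: +{a}
  S via S→b: +{b}
  FIRST[S]={a,b}  FIRST[A]={b}
pass 2:
  A via A→S: +{a}
  FIRST[S]={a,b}  FIRST[A]={a,b}
pass 3: (stable)
  FIRST[S]={a,b}  FIRST[A]={a,b}

FIRST(A) = ["a", "b"]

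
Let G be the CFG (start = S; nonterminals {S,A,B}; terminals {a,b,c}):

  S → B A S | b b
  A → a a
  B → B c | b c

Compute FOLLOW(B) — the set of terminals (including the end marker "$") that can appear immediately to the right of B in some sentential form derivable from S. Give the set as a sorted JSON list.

FIRST iteration:
iter 1:
  A via A→a a: +{a}
  B via B→b c: +{b}
  S via S→B A S: +{b}
  FIRST(S)={b}  FIRST(A)={a}  FIRST(B)={b}
iter 2: (no change)
  FIRST(S)={b}  FIRST(A)={a}  FIRST(B)={b}

Compute FOLLOW by fixpoint:
initialize: $ ∈ FOLLOW(S)
iter 1:
  B→B c: FOLLOW(B) ⊇ FIRST(c) = {c}; new: +{c}
  S→B A S: FOLLOW(B) ⊇ FIRST(A) = {a}; new: +{a}
  S→B A S: FOLLOW(A) ⊇ FIRST(S) = {b}; new: +{b}
  S: {$}  A: {b}  B: {a,c}
iter 2: — fixpoint
  S: {$}  A: {b}  B: {a,c}

FOLLOW(B) = ["a", "c"]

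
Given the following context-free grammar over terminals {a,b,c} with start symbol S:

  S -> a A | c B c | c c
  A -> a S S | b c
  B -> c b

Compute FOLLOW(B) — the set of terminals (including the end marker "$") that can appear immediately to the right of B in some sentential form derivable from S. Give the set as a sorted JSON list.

Compute FIRST by fixpoint:
[1]
  A via A→a S S: +{a}
  A via A→b c: +{b}
  B via B→c b: +{c}
  S via S→a A: +{a}
  S via S→c B c: +{c}
  FIRST(S)={a,c}  FIRST(A)={a,b}  FIRST(B)={c}
[2] — fixpoint
  FIRST(S)={a,c}  FIRST(A)={a,b}  FIRST(B)={c}

FOLLOW iteration:
initialize: $ ∈ FOLLOW(S)
[1]
  A→a S S: FOLLOW(S) ⊇ FIRST(S) = {a,c}; new: +{a,c}
  S→a A: FOLLOW(A) ⊇ FOLLOW(S) ⊇ {$,a,c}; new: +{$,a,c}
  S→c B c: FOLLOW(B) ⊇ FIRST(c) = {c}; new: +{c}
  FOLLOW(S)={$,a,c}  FOLLOW(A)={$,a,c}  FOLLOW(B)={c}
[2] done
  FOLLOW(S)={$,a,c}  FOLLOW(A)={$,a,c}  FOLLOW(B)={c}

FOLLOW(B) = ["c"]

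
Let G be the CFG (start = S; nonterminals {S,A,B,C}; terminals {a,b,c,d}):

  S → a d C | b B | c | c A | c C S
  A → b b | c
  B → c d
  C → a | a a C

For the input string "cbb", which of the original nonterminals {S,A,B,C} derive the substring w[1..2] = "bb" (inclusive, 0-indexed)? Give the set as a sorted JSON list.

CNF form of G:
  S -> T0 B | T1 A | T1 X6 | T3 X5 | c
  A -> T0 T0 | c
  B -> T1 T2
  C -> T3 X4 | a
  T0 -> b
  T1 -> c
  T2 -> d
  T3 -> a
  X4 -> T3 C
  X5 -> T2 C
  X6 -> C S

CYK fill (cells [i..j] with 1 ≤ i ≤ j ≤ 2 only):
  T[1,1] 'b' = {T0}  orig:{}
  T[2,2] 'b' = {T0}  orig:{}
  T[1,2] 'bb' = {A}

Original NTs in T[1,2] deriving "bb": ["A"]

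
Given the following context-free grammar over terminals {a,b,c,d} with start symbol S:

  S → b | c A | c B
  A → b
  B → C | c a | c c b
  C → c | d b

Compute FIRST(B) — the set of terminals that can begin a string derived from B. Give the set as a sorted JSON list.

FIRST iteration:
[1]
  A via A→b: +{b}
  B via B→c a: +{c}
  C via C→c: +{c}
  C via C→d b: +{d}
  S via S→b: +{b}
  S via S→c A: +{c}
  S: {b,c}  A: {b}  B: {c}  C: {c,d}
[2]
  B via B→C: +{d}
  S: {b,c}  A: {b}  B: {c,d}  C: {c,d}
[3] (no change)
  S: {b,c}  A: {b}  B: {c,d}  C: {c,d}

FIRST(B) = ["c", "d"]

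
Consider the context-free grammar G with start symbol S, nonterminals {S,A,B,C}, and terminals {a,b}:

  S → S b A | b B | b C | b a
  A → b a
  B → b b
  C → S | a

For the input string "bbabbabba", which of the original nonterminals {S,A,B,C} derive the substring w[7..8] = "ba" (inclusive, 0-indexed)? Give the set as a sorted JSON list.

CNF form of G:
  S -> S X3 | T0 B | T0 C | T0 T1
  A -> T0 T1
  B -> T0 T0
  C -> S X2 | T0 B | T0 C | T0 T1 | a
  T0 -> b
  T1 -> a
  X2 -> T0 A
  X3 -> T0 A

CYK fill, restricted to cells inside w[7..8]:
  T[7,7] 'b' = {T0}  orig:{}
  T[8,8] 'a' = {C,T1}  orig:{C}
  T[7,8] 'ba' = {A,C,S}

Original NTs in T[7,8] deriving "ba": ["A", "C", "S"]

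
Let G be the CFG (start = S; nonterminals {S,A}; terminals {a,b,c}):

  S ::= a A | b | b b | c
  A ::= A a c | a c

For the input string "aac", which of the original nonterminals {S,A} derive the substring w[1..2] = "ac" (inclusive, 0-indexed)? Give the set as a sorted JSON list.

Convert to CNF:
  S -> T0 A | T2 T2 | b | c
  A -> A X3 | T0 T1
  T0 -> a
  T1 -> c
  T2 -> b
  X3 -> T0 T1

CYK fill — only the sub-triangle for w[1..2]:
  [1..1]={T0}  "a"  orig:{}
  [2..2]={S,T1}  "c"  orig:{S}
  [1..2]={A,X3}  "ac"  orig:{A}

Original NTs in T[1,2] deriving "ac": ["A"]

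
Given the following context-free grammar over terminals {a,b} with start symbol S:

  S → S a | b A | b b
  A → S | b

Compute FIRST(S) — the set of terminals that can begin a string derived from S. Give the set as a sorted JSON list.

FIRST sets, iterate to fixpoint:
[1]
  A via A→b: +{b}
  S via S→b A: +{b}
  FIRST(S)={b}  FIRST(A)={b}
[2] done
  FIRST(S)={b}  FIRST(A)={b}

FIRST(S) = ["b"]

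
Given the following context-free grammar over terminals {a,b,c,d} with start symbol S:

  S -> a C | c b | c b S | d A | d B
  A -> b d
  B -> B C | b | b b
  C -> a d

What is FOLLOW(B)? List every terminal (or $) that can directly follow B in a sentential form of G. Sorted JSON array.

FIRST sets, iterate to fixpoint:
pass 1:
  A via A→b d: +{b}
  B via B→b: +{b}
  C via C→a d: +{a}
  S via S→a C: +{a}
  S via S→c b: +{c}
  S via S→d A: +{d}
  FIRST[S]={a,c,d}  FIRST[A]={b}  FIRST[B]={b}  FIRST[C]={a}
pass 2: (no change)
  FIRST[S]={a,c,d}  FIRST[A]={b}  FIRST[B]={b}  FIRST[C]={a}

Compute FOLLOW by fixpoint:
initialize: $ ∈ FOLLOW(S)
pass 1:
  B→B C: FOLLOW(B) ⊇ FIRST(C) = {a}; new: +{a}
  B→B C: FOLLOW(C) ⊇ FOLLOW(B) ⊇ {a}; new: +{a}
  S→a C: FOLLOW(C) ⊇ FOLLOW(S) ⊇ {$}; new: +{$}
  S→d A: FOLLOW(A) ⊇ FOLLOW(S) ⊇ {$}; new: +{$}
  S→d B: FOLLOW(B) ⊇ FOLLOW(S) ⊇ {$}; new: +{$}
  FOLLOW(S)={$}  FOLLOW(A)={$}  FOLLOW(B)={$,a}  FOLLOW(C)={$,a}
pass 2: done
  FOLLOW(S)={$}  FOLLOW(A)={$}  FOLLOW(B)={$,a}  FOLLOW(C)={$,a}

FOLLOW(B) = ["$", "a"]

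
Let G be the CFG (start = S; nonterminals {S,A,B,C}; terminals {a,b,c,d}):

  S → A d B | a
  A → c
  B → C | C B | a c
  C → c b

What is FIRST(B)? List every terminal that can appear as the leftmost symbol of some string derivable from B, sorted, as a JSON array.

Compute FIRST by fixpoint:
[1]
  A via A→c: +{c}
  B via B→a c: +{a}
  C via C→c b: +{c}
  S via S→A d B: +{c}
  S via S→a: +{a}
  FIRST(S)={a,c}  FIRST(A)={c}  FIRST(B)={a}  FIRST(C)={c}
[2]
  B via B→C: +{c}
  FIRST(S)={a,c}  FIRST(A)={c}  FIRST(B)={a,c}  FIRST(C)={c}
[3] done
  FIRST(S)={a,c}  FIRST(A)={c}  FIRST(B)={a,c}  FIRST(C)={c}

FIRST(B) = ["a", "c"]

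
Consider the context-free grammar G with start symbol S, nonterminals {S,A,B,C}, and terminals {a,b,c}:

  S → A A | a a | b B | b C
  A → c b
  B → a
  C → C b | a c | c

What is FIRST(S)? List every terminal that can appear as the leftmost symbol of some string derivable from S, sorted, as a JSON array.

Compute FIRST by fixpoint:
round 1:
  A via A→c b: +{c}
  B via B→a: +{a}
  C via C→a c: +{a}
  C via C→c: +{c}
  S via S→A A: +{c}
  S via S→a a: +{a}
  S via S→b B: +{b}
  FIRST[S]={a,b,c}  FIRST[A]={c}  FIRST[B]={a}  FIRST[C]={a,c}
round 2: — fixpoint
  FIRST[S]={a,b,c}  FIRST[A]={c}  FIRST[B]={a}  FIRST[C]={a,c}

FIRST(S) = ["a", "b", "c"]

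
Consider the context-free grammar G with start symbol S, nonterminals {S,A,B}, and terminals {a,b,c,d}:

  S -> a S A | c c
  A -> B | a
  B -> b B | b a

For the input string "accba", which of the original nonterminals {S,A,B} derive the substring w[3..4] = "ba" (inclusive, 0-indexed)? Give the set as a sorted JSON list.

CNF form of G:
  S -> T1 X3 | T2 T2
  A -> T0 B | T0 T1 | a
  B -> T0 B | T0 T1
  T0 -> b
  T1 -> a
  T2 -> c
  X3 -> S A

Fill CYK table bottom-up, restricted to cells inside w[3..4]:
  T[3,3] 'b' = {T0}  orig:{}
  T[4,4] 'a' = {A,T1}  orig:{A}
  T[3,4] 'ba' = {A,B}

Original NTs in T[3,4] deriving "ba": ["A", "B"]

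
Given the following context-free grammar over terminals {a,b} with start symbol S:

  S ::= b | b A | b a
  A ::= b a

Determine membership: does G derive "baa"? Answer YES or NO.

Convert to CNF:
  S -> T0 A | T0 T1 | b
  A -> T0 T1
  T0 -> b
  T1 -> a

CYK fill:
  T[0,0] 'b' = {S,T0}  orig:{S}
  T[1,1] 'a' = {T1}  orig:{}
  T[2,2] 'a' = {T1}  orig:{}
  T[0,1] 'ba' = {A,S}
  T[1,2] 'aa' = ∅
  T[0,2] 'baa' = ∅

S ∉ T[0,2] ⇒ NO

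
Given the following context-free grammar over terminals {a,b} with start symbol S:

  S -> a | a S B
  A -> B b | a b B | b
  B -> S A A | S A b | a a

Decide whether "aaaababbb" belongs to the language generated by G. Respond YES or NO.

Convert to CNF:
  S -> T1 X5 | a
  A -> B T0 | T1 X2 | b
  B -> S X3 | S X4 | T1 T1
  T0 -> b
  T1 -> a
  X2 -> T0 B
  X3 -> A A
  X4 -> A T0
  X5 -> S B

CYK table (by increasing span):
  T[0,0] 'a' = {S,T1}  orig:{S}
  T[1,1] 'a' = {S,T1}  orig:{S}
  T[2,2] 'a' = {S,T1}  orig:{S}
  T[3,3] 'a' = {S,T1}  orig:{S}
  T[4,4] 'b' = {A,T0}  orig:{A}
  T[5,5] 'a' = {S,T1}  orig:{S}
  T[6,6] 'b' = {A,T0}  orig:{A}
  T[7,7] 'b' = {A,T0}  orig:{A}
  T[8,8] 'b' = {A,T0}  orig:{A}
  T[0,1] 'aa' = {B}
  T[1,2] 'aa' = {B}
  T[2,3] 'aa' = {B}
  T[3,4] 'ab' = ∅
  T[4,5] 'ba' = ∅
  T[5,6] 'ab' = ∅
  T[6,7] 'bb' = {X3,X4}  orig:{}
  T[7,8] 'bb' = {X3,X4}  orig:{}
  T[0,2] 'aaa' = {X5}  orig:{}
  T[1,3] 'aaa' = {X5}  orig:{}
  T[2,4] 'aab' = {A}
  T[3,5] 'aba' = ∅
  T[4,6] 'bab' = ∅
  T[5,7] 'abb' = {B}
  T[6,8] 'bbb' = ∅
  T[0,3] 'aaaa' = {S}
  T[1,4] 'aaab' = ∅
  T[2,5] 'aaba' = ∅
  T[3,6] 'abab' = ∅
  T[4,7] 'babb' = {X2}  orig:{}
  T[5,8] 'abbb' = {A}
  T[0,4] 'aaaab' = ∅
  T[1,5] 'aaaba' = ∅
  T[2,6] 'aabab' = ∅
  T[3,7] 'ababb' = {A}
  T[4,8] 'babbb' = {X3}  orig:{}
  T[0,5] 'aaaaba' = ∅
  T[1,6] 'aaabab' = ∅
  T[2,7] 'aababb' = ∅
  T[3,8] 'ababbb' = {B,X3,X4}  orig:{B}
  T[0,6] 'aaaabab' = ∅
  T[1,7] 'aaababb' = ∅
  T[2,8] 'aababbb' = {B,X3,X5}  orig:{B}
  T[0,7] 'aaaababb' = ∅
  T[1,8] 'aaababbb' = {B,S,X5}  orig:{B,S}
  T[0,8] 'aaaababbb' = {B,S,X5}  orig:{B,S}

S ∈ T[0,8] ⇒ YES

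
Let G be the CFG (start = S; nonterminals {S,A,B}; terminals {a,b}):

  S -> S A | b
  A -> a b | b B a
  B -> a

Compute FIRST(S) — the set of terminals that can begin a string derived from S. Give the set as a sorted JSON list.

FIRST sets, iterate to fixpoint:
pass 1:
  A via A→a b: +{a}
  A via A→b B a: +{b}
  B via B→a: +{a}
  S via S→b: +{b}
  S: {b}  A: {a,b}  B: {a}
pass 2: done
  S: {b}  A: {a,b}  B: {a}

FIRST(S) = ["b"]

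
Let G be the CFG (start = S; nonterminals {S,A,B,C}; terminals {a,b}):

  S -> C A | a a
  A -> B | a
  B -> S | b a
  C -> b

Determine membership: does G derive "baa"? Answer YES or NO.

Convert to CNF:
  S -> C A | T0 T0
  A -> C A | T0 T0 | T1 T0 | a
  B -> C A | T0 T0 | T1 T0
  C -> b
  T0 -> a
  T1 -> b

CYK table (by increasing span):
  cell(0,0) b: {C,T1}  orig:{C}
  cell(1,1) a: {A,T0}  orig:{A}
  cell(2,2) a: {A,T0}  orig:{A}
  cell(0,1) ba: {A,B,S}
  cell(1,2) aa: {A,B,S}
  cell(0,2) baa: {A,B,S}

S ∈ T[0,2] ⇒ YES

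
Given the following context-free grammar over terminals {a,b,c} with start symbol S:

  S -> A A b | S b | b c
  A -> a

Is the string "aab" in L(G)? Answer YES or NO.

CNF form of G:
  S -> A X2 | S T0 | T0 T1
  A -> a
  T0 -> b
  T1 -> c
  X2 -> A T0

CYK fill:
  cell(0,0) a: {A}
  cell(1,1) a: {A}
  cell(2,2) b: {T0}  orig:{}
  cell(0,1) aa: ∅
  cell(1,2) ab: {X2}  orig:{}
  cell(0,2) aab: {S}

S ∈ T[0,2] ⇒ YES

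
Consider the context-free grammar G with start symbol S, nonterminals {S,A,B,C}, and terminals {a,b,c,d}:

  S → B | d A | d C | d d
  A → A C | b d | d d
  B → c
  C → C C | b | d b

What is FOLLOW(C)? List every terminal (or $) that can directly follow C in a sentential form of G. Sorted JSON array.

Compute FIRST by fixpoint:
iter 1:
  A via A→b d: +{b}
  A via A→d d: +{d}
  B via B→c: +{c}
  C via C→b: +{b}
  C via C→d b: +{d}
  S via S→B: +{c}
  S via S→d A: +{d}
  S: {c,d}  A: {b,d}  B: {c}  C: {b,d}
iter 2: (no change)
  S: {c,d}  A: {b,d}  B: {c}  C: {b,d}

Compute FOLLOW by fixpoint:
seed FOLLOW(S) with $
round 1:
  A→A C: FOLLOW(A) ⊇ FIRST(C) = {b,d}; new: +{b,d}
  A→A C: FOLLOW(C) ⊇ FOLLOW(A) ⊇ {b,d}; new: +{b,d}
  S→B: FOLLOW(B) ⊇ FOLLOW(S) ⊇ {$}; new: +{$}
  S→d A: FOLLOW(A) ⊇ FOLLOW(S) ⊇ {$}; new: +{$}
  S→d C: FOLLOW(C) ⊇ FOLLOW(S) ⊇ {$}; new: +{$}
  FOLLOW(S)={$}  FOLLOW(A)={$,b,d}  FOLLOW(B)={$}  FOLLOW(C)={$,b,d}
round 2: done
  FOLLOW(S)={$}  FOLLOW(A)={$,b,d}  FOLLOW(B)={$}  FOLLOW(C)={$,b,d}

FOLLOW(C) = ["$", "b", "d"]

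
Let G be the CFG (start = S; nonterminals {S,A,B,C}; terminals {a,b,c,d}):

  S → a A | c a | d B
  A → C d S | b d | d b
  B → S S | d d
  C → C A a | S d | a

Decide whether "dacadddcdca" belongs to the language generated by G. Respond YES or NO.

Convert to CNF:
  S -> T0 B | T2 A | T3 T2
  A -> C X4 | T0 T1 | T1 T0
  B -> S S | T0 T0
  C -> C X5 | S T0 | a
  T0 -> d
  T1 -> b
  T2 -> a
  T3 -> c
  X4 -> T0 S
  X5 -> A T2

Fill CYK table bottom-up:
  [0..0]={T0}  "d"  orig:{}
  [1..1]={C,T2}  "a"  orig:{C}
  [2..2]={T3}  "c"  orig:{}
  [3..3]={C,T2}  "a"  orig:{C}
  [4..4]={T0}  "d"  orig:{}
  [5..5]={T0}  "d"  orig:{}
  [6..6]={T0}  "d"  orig:{}
  [7..7]={T3}  "c"  orig:{}
  [8..8]={T0}  "d"  orig:{}
  [9..9]={T3}  "c"  orig:{}
  [10..10]={C,T2}  "a"  orig:{C}
  [0..1]=∅  "da"
  [1..2]=∅  "ac"
  [2..3]={S}  "ca"
  [3..4]=∅  "ad"
  [4..5]={B}  "dd"
  [5..6]={B}  "dd"
  [6..7]=∅  "dc"
  [7..8]=∅  "cd"
  [8..9]=∅  "dc"
  [9..10]={S}  "ca"
  [0..2]=∅  "dac"
  [1..3]=∅  "aca"
  [2..4]={C}  "cad"
  [3..5]=∅  "add"
  [4..6]={S}  "ddd"
  [5..7]=∅  "ddc"
  [6..8]=∅  "dcd"
  [7..9]=∅  "cdc"
  [8..10]={X4}  "dca"  orig:{}
  [0..3]=∅  "daca"
  [1..4]=∅  "acad"
  [2..5]=∅  "cadd"
  [3..6]=∅  "addd"
  [4..7]=∅  "dddc"
  [5..8]=∅  "ddcd"
  [6..9]=∅  "dcdc"
  [7..10]=∅  "cdca"
  [0..4]=∅  "dacad"
  [1..5]=∅  "acadd"
  [2..6]={B}  "caddd"
  [3..7]=∅  "adddc"
  [4..8]=∅  "dddcd"
  [5..9]=∅  "ddcdc"
  [6..10]=∅  "dcdca"
  [0..5]=∅  "dacadd"
  [1..6]=∅  "acaddd"
  [2..7]=∅  "cadddc"
  [3..8]=∅  "adddcd"
  [4..9]=∅  "dddcdc"
  [5..10]=∅  "ddcdca"
  [0..6]=∅  "dacaddd"
  [1..7]=∅  "acadddc"
  [2..8]=∅  "cadddcd"
  [3..9]=∅  "adddcdc"
  [4..10]=∅  "dddcdca"
  [0..7]=∅  "dacadddc"
  [1..8]=∅  "acadddcd"
  [2..9]=∅  "cadddcdc"
  [3..10]=∅  "adddcdca"
  [0..8]=∅  "dacadddcd"
  [1..9]=∅  "acadddcdc"
  [2..10]=∅  "cadddcdca"
  [0..9]=∅  "dacadddcdc"
  [1..10]=∅  "acadddcdca"
  [0..10]=∅  "dacadddcdca"

S ∉ T[0,10] ⇒ NO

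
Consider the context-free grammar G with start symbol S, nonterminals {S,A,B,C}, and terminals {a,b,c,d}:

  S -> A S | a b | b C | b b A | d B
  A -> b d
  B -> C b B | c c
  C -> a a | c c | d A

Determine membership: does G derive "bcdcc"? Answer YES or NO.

CNF form of G:
  S -> A S | T0 C | T0 X5 | T1 B | T3 T0
  A -> T0 T1
  B -> C X4 | T2 T2
  C -> T1 A | T2 T2 | T3 T3
  T0 -> b
  T1 -> d
  T2 -> c
  T3 -> a
  X4 -> T0 B
  X5 -> T0 A

CYK table (by increasing span):
  cell(0,0) b: {T0}  orig:{}
  cell(1,1) c: {T2}  orig:{}
  cell(2,2) d: {T1}  orig:{}
  cell(3,3) c: {T2}  orig:{}
  cell(4,4) c: {T2}  orig:{}
  cell(0,1) bc: ∅
  cell(1,2) cd: ∅
  cell(2,3) dc: ∅
  cell(3,4) cc: {B,C}
  cell(0,2) bcd: ∅
  cell(1,3) cdc: ∅
  cell(2,4) dcc: {S}
  cell(0,3) bcdc: ∅
  cell(1,4) cdcc: ∅
  cell(0,4) bcdcc: ∅

S ∉ T[0,4] ⇒ NO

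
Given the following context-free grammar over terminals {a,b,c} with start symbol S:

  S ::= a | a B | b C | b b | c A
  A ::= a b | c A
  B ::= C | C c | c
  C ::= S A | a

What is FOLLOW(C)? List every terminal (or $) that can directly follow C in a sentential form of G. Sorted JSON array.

FIRST sets, iterate to fixpoint:
[1]
  A via A→a b: +{a}
  A via A→c A: +{c}
  B via B→c: +{c}
  C via C→a: +{a}
  S via S→a: +{a}
  S via S→b C: +{b}
  S via S→c A: +{c}
  S: {a,b,c}  A: {a,c}  B: {c}  C: {a}
[2]
  B via B→C: +{a}
  C via C→S A: +{b,c}
  S: {a,b,c}  A: {a,c}  B: {a,c}  C: {a,b,c}
[3]
  B via B→C: +{b}
  S: {a,b,c}  A: {a,c}  B: {a,b,c}  C: {a,b,c}
[4] done
  S: {a,b,c}  A: {a,c}  B: {a,b,c}  C: {a,b,c}

FOLLOW sets:
FOLLOW(S) := {$}
round 1:
  B→C c: FOLLOW(C) ⊇ FIRST(c) = {c}; new: +{c}
  C→S A: FOLLOW(S) ⊇ FIRST(A) = {a,c}; new: +{a,c}
  C→S A: FOLLOW(A) ⊇ FOLLOW(C) ⊇ {c}; new: +{c}
  S→a B: FOLLOW(B) ⊇ FOLLOW(S) ⊇ {$,a,c}; new: +{$,a,c}
  S→b C: FOLLOW(C) ⊇ FOLLOW(S) ⊇ {$,a,c}; new: +{$,a}
  S→c A: FOLLOW(A) ⊇ FOLLOW(S) ⊇ {$,a,c}; new: +{$,a}
  FOLLOW[S]={$,a,c}  FOLLOW[A]={$,a,c}  FOLLOW[B]={$,a,c}  FOLLOW[C]={$,a,c}
round 2: done
  FOLLOW[S]={$,a,c}  FOLLOW[A]={$,a,c}  FOLLOW[B]={$,a,c}  FOLLOW[C]={$,a,c}

FOLLOW(C) = ["$", "a", "c"]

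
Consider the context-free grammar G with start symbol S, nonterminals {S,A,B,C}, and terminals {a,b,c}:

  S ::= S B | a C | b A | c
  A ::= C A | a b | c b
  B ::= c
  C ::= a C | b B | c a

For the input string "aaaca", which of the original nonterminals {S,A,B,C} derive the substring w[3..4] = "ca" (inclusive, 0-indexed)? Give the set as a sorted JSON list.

CNF form of G:
  S -> S B | T0 C | T1 A | c
  A -> C A | T0 T1 | T2 T1
  B -> c
  C -> T0 C | T1 B | T2 T0
  T0 -> a
  T1 -> b
  T2 -> c

CYK table (by increasing span) (cells [i..j] with 3 ≤ i ≤ j ≤ 4 only):
  T[3,3] 'c' = {B,S,T2}  orig:{B,S}
  T[4,4] 'a' = {T0}  orig:{}
  T[3,4] 'ca' = {C}

Original NTs in T[3,4] deriving "ca": ["C"]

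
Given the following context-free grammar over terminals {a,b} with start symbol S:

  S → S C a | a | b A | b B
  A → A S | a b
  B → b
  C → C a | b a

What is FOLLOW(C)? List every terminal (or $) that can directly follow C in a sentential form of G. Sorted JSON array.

FIRST iteration:
round 1:
  A via A→a b: +{a}
  B via B→b: +{b}
  C via C→b a: +{b}
  S via S→a: +{a}
  S via S→b A: +{b}
  S: {a,b}  A: {a}  B: {b}  C: {b}
round 2: — fixpoint
  S: {a,b}  A: {a}  B: {b}  C: {b}

FOLLOW iteration:
FOLLOW(S) := {$}
[1]
  A→A S: FOLLOW(A) ⊇ FIRST(S) = {a,b}; new: +{a,b}
  A→A S: FOLLOW(S) ⊇ FOLLOW(A) ⊇ {a,b}; new: +{a,b}
  C→C a: FOLLOW(C) ⊇ FIRST(a) = {a}; new: +{a}
  S→b A: FOLLOW(A) ⊇ FOLLOW(S) ⊇ {$,a,b}; new: +{$}
  S→b B: FOLLOW(B) ⊇ FOLLOW(S) ⊇ {$,a,b}; new: +{$,a,b}
  FOLLOW[S]={$,a,b}  FOLLOW[A]={$,a,b}  FOLLOW[B]={$,a,b}  FOLLOW[C]={a}
[2] (no change)
  FOLLOW[S]={$,a,b}  FOLLOW[A]={$,a,b}  FOLLOW[B]={$,a,b}  FOLLOW[C]={a}

FOLLOW(C) = ["a"]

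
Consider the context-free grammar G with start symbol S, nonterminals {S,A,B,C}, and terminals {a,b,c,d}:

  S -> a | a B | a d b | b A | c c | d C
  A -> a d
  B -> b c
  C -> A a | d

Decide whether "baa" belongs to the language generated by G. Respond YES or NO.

Convert to CNF:
  S -> T0 B | T0 X4 | T1 C | T2 A | T3 T3 | a
  A -> T0 T1
  B -> T2 T3
  C -> A T0 | d
  T0 -> a
  T1 -> d
  T2 -> b
  T3 -> c
  X4 -> T1 T2

CYK fill:
  [0..0]={T2}  "b"  orig:{}
  [1..1]={S,T0}  "a"  orig:{S}
  [2..2]={S,T0}  "a"  orig:{S}
  [0..1]=∅  "ba"
  [1..2]=∅  "aa"
  [0..2]=∅  "baa"

S ∉ T[0,2] ⇒ NO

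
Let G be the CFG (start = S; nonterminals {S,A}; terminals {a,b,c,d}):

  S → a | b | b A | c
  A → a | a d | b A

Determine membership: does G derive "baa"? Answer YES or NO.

Convert to CNF:
  S -> T2 A | a | b | c
  A -> T0 T1 | T2 A | a
  T0 -> a
  T1 -> d
  T2 -> b

Fill CYK table bottom-up:
  cell(0,0) b: {S,T2}  orig:{S}
  cell(1,1) a: {A,S,T0}  orig:{A,S}
  cell(2,2) a: {A,S,T0}  orig:{A,S}
  cell(0,1) ba: {A,S}
  cell(1,2) aa: ∅
  cell(0,2) baa: ∅

S ∉ T[0,2] ⇒ NO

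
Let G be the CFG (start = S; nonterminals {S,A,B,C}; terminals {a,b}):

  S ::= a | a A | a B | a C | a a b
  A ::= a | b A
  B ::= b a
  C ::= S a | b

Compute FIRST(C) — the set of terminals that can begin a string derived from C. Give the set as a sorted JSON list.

FIRST sets, iterate to fixpoint:
[1]
  A via A→a: +{a}
  A via A→b A: +{b}
  B via B→b a: +{b}
  C via C→b: +{b}
  S via S→a: +{a}
  S: {a}  A: {a,b}  B: {b}  C: {b}
[2]
  C via C→S a: +{a}
  S: {a}  A: {a,b}  B: {b}  C: {a,b}
[3] — fixpoint
  S: {a}  A: {a,b}  B: {b}  C: {a,b}

FIRST(C) = ["a", "b"]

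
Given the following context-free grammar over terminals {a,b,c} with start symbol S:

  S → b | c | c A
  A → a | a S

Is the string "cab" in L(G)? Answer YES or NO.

Convert to CNF:
  S -> T1 A | b | c
  A -> T0 S | a
  T0 -> a
  T1 -> c

Fill CYK table bottom-up:
  [0..0]={S,T1}  "c"  orig:{S}
  [1..1]={A,T0}  "a"  orig:{A}
  [2..2]={S}  "b"
  [0..1]={S}  "ca"
  [1..2]={A}  "ab"
  [0..2]={S}  "cab"

S ∈ T[0,2] ⇒ YES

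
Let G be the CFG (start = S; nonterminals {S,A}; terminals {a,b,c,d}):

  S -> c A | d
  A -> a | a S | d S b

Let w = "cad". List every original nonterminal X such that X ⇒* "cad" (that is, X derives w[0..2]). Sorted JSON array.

Convert to CNF:
  S -> T3 A | d
  A -> T0 S | T1 X4 | a
  T0 -> a
  T1 -> d
  T2 -> b
  T3 -> c
  X4 -> S T2

Fill CYK table bottom-up, restricted to cells inside w[0..2]:
  T[0,0] 'c' = {T3}  orig:{}
  T[1,1] 'a' = {A,T0}  orig:{A}
  T[2,2] 'd' = {S,T1}  orig:{S}
  T[0,1] 'ca' = {S}
  T[1,2] 'ad' = {A}
  T[0,2] 'cad' = {S}

Original NTs in T[0,2] deriving "cad": ["S"]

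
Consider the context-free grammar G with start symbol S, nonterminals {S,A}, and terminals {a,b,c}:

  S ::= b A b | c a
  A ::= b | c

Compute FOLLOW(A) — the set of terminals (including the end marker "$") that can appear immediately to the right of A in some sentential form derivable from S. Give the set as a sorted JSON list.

Compute FIRST by fixpoint:
[1]
  A via A→b: +{b}
  A via A→c: +{c}
  S via S→b A b: +{b}
  S via S→c a: +{c}
  FIRST(S)={b,c}  FIRST(A)={b,c}
[2] — fixpoint
  FIRST(S)={b,c}  FIRST(A)={b,c}

FOLLOW iteration:
seed FOLLOW(S) with $
pass 1:
  S→b A b: FOLLOW(A) ⊇ FIRST(b) = {b}; new: +{b}
  FOLLOW(S)={$}  FOLLOW(A)={b}
pass 2: (stable)
  FOLLOW(S)={$}  FOLLOW(A)={b}

FOLLOW(A) = ["b"]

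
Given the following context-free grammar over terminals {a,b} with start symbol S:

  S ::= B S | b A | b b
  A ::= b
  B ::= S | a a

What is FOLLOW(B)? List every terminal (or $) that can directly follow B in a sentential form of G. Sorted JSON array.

FIRST iteration:
pass 1:
  A via A→b: +{b}
  B via B→a a: +{a}
  S via S→B S: +{a}
  S via S→b A: +{b}
  FIRST(S)={a,b}  FIRST(A)={b}  FIRST(B)={a}
pass 2:
  B via B→S: +{b}
  FIRST(S)={a,b}  FIRST(A)={b}  FIRST(B)={a,b}
pass 3: (stable)
  FIRST(S)={a,b}  FIRST(A)={b}  FIRST(B)={a,b}

Compute FOLLOW by fixpoint:
initialize: $ ∈ FOLLOW(S)
iter 1:
  S→B S: FOLLOW(B) ⊇ FIRST(S) = {a,b}; new: +{a,b}
  S→b A: FOLLOW(A) ⊇ FOLLOW(S) ⊇ {$}; new: +{$}
  FOLLOW(S)={$}  FOLLOW(A)={$}  FOLLOW(B)={a,b}
iter 2:
  B→S: FOLLOW(S) ⊇ FOLLOW(B) ⊇ {a,b}; new: +{a,b}
  S→b A: FOLLOW(A) ⊇ FOLLOW(S) ⊇ {$,a,b}; new: +{a,b}
  FOLLOW(S)={$,a,b}  FOLLOW(A)={$,a,b}  FOLLOW(B)={a,b}
iter 3: — fixpoint
  FOLLOW(S)={$,a,b}  FOLLOW(A)={$,a,b}  FOLLOW(B)={a,b}

FOLLOW(B) = ["a", "b"]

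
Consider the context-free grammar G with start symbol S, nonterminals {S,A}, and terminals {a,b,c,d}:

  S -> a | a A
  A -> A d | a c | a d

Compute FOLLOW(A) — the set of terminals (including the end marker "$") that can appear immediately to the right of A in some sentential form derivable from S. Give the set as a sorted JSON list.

Compute FIRST by fixpoint:
[1]
  A via A→a c: +{a}
  S via S→a: +{a}
  S: {a}  A: {a}
[2] (stable)
  S: {a}  A: {a}

Compute FOLLOW by fixpoint:
seed FOLLOW(S) with $
[1]
  A→A d: FOLLOW(A) ⊇ FIRST(d) = {d}; new: +{d}
  S→a A: FOLLOW(A) ⊇ FOLLOW(S) ⊇ {$}; new: +{$}
  FOLLOW(S)={$}  FOLLOW(A)={$,d}
[2] — fixpoint
  FOLLOW(S)={$}  FOLLOW(A)={$,d}

FOLLOW(A) = ["$", "d"]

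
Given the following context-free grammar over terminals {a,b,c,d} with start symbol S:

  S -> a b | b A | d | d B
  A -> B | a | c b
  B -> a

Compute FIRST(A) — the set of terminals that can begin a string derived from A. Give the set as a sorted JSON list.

FIRST iteration:
[1]
  A via A→a: +{a}
  A via A→c b: +{c}
  B via B→a: +{a}
  S via S→a b: +{a}
  S via S→b A: +{b}
  S via S→d: +{d}
  FIRST(S)={a,b,d}  FIRST(A)={a,c}  FIRST(B)={a}
[2] (stable)
  FIRST(S)={a,b,d}  FIRST(A)={a,c}  FIRST(B)={a}

FIRST(A) = ["a", "c"]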